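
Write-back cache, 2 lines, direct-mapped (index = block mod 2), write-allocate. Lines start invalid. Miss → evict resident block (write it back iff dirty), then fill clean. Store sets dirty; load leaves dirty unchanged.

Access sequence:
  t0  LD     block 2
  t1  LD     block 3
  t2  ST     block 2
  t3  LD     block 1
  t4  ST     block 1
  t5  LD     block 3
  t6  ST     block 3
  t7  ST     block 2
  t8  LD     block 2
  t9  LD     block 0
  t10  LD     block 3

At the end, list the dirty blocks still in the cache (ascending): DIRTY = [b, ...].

DIRTY = [3]

  0 | R B2 → L0 miss [-]
  1 | R B3 → L1 miss [-]
  2 | W B2 → L0 hit [D]
  3 | R B1 → L1 miss [-]
  4 | W B1 → L1 hit [D]
  5 | R B3 → L1 miss wb→B1 [-]
  6 | W B3 → L1 hit [D]
  7 | W B2 → L0 hit [D]
  8 | R B2 → L0 hit [D]
  9 | R B0 → L0 miss wb→B2 [-]
  10 | R B3 → L1 hit [D]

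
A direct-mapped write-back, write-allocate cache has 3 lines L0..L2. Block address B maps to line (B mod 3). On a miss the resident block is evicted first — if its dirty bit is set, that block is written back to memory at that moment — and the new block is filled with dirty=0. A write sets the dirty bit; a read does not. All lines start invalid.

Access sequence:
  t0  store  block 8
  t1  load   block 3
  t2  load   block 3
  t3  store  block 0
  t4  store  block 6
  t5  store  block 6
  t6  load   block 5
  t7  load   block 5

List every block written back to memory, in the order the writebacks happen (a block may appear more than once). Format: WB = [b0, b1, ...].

0: W B8 → L2 miss [D]
1: R B3 → L0 miss [-]
2: R B3 → L0 hit [-]
3: W B0 → L0 miss [D]
4: W B6 → L0 miss wb→B0 [D]
5: W B6 → L0 hit [D]
6: R B5 → L2 miss wb→B8 [-]
7: R B5 → L2 hit [-]

WB = [0, 8]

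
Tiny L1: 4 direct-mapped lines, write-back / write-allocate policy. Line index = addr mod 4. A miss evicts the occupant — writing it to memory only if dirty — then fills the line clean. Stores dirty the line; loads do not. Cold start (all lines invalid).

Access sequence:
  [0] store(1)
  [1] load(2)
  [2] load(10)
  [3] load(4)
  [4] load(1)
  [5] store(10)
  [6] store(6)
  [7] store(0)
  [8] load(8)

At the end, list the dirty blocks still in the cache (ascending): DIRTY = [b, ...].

0: W B1 → L1 miss [D]
1: R B2 → L2 miss [-]
2: R B10 → L2 miss [-]
3: R B4 → L0 miss [-]
4: R B1 → L1 hit [D]
5: W B10 → L2 hit [D]
6: W B6 → L2 miss wb→B10 [D]
7: W B0 → L0 miss [D]
8: R B8 → L0 miss wb→B0 [-]

DIRTY = [1, 6]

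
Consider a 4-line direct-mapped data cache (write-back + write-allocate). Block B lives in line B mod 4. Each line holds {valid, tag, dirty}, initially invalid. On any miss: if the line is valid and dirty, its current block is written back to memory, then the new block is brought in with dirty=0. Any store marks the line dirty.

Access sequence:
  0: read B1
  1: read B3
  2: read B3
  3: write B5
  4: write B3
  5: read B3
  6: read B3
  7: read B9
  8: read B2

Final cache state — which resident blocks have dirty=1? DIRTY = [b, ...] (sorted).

DIRTY = [3]

0: R B1 → L1 miss [-]
1: R B3 → L3 miss [-]
2: R B3 → L3 hit [-]
3: W B5 → L1 miss [D]
4: W B3 → L3 hit [D]
5: R B3 → L3 hit [D]
6: R B3 → L3 hit [D]
7: R B9 → L1 miss wb→B5 [-]
8: R B2 → L2 miss [-]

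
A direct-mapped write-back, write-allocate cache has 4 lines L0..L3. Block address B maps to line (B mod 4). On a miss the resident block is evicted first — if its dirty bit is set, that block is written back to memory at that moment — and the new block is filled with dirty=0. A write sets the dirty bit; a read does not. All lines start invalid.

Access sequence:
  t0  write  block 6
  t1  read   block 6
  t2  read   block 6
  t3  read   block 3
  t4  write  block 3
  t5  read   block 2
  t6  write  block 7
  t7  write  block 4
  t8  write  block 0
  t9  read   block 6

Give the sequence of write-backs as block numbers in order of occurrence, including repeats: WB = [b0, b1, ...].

WB = [6, 3, 4]

0: W B6 → L2 miss [D]
1: R B6 → L2 hit [D]
2: R B6 → L2 hit [D]
3: R B3 → L3 miss [-]
4: W B3 → L3 hit [D]
5: R B2 → L2 miss wb→B6 [-]
6: W B7 → L3 miss wb→B3 [D]
7: W B4 → L0 miss [D]
8: W B0 → L0 miss wb→B4 [D]
9: R B6 → L2 miss [-]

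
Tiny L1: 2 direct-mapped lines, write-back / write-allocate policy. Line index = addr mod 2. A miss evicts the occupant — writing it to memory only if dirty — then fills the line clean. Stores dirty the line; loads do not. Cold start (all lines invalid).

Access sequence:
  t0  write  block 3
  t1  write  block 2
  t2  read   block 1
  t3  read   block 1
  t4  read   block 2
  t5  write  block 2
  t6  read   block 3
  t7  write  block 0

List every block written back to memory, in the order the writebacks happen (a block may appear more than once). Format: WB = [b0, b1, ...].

0: W B3 -> L1 miss  d=D]
1: W B2 -> L0 miss  d=D]
2: R B1 -> L1 miss wb->B3  d=-]
3: R B1 -> L1 hit  d=-]
4: R B2 -> L0 hit  d=D]
5: W B2 -> L0 hit  d=D]
6: R B3 -> L1 miss  d=-]
7: W B0 -> L0 miss wb->B2  d=D]

WB = [3, 2]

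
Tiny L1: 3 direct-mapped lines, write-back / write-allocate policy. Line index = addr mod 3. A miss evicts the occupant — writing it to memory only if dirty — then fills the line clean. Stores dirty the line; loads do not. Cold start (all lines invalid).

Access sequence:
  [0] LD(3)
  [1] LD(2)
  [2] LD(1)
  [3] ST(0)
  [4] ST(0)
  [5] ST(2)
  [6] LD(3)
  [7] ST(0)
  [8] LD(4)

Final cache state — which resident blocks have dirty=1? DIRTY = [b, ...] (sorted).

  0 | R B3 → L0 miss [-]
  1 | R B2 → L2 miss [-]
  2 | R B1 → L1 miss [-]
  3 | W B0 → L0 miss [D]
  4 | W B0 → L0 hit [D]
  5 | W B2 → L2 hit [D]
  6 | R B3 → L0 miss wb→B0 [-]
  7 | W B0 → L0 miss [D]
  8 | R B4 → L1 miss [-]

DIRTY = [0, 2]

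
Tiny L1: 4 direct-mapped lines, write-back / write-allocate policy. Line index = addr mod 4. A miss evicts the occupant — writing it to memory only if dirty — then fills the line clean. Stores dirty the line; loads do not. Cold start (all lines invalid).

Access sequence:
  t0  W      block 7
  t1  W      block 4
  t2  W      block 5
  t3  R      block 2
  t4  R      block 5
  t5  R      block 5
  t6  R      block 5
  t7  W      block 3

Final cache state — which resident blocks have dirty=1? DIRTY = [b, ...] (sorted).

DIRTY = [3, 4, 5]

0: W B7 -> L3 miss  d=D]
1: W B4 -> L0 miss  d=D]
2: W B5 -> L1 miss  d=D]
3: R B2 -> L2 miss  d=-]
4: R B5 -> L1 hit  d=D]
5: R B5 -> L1 hit  d=D]
6: R B5 -> L1 hit  d=D]
7: W B3 -> L3 miss wb->B7  d=D]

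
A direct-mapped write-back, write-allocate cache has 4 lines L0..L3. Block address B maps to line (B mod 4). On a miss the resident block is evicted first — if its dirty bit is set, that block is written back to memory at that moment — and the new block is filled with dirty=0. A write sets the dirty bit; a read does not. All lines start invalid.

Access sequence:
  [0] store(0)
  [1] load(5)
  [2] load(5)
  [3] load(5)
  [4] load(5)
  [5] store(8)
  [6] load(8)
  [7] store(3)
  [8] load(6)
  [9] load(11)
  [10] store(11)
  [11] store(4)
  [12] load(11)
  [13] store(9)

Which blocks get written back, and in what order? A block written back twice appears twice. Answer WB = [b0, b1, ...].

0: W B0 -> L0 miss  d=D]
1: R B5 -> L1 miss  d=-]
2: R B5 -> L1 hit  d=-]
3: R B5 -> L1 hit  d=-]
4: R B5 -> L1 hit  d=-]
5: W B8 -> L0 miss wb->B0  d=D]
6: R B8 -> L0 hit  d=D]
7: W B3 -> L3 miss  d=D]
8: R B6 -> L2 miss  d=-]
9: R B11 -> L3 miss wb->B3  d=-]
10: W B11 -> L3 hit  d=D]
11: W B4 -> L0 miss wb->B8  d=D]
12: R B11 -> L3 hit  d=D]
13: W B9 -> L1 miss  d=D]

WB = [0, 3, 8]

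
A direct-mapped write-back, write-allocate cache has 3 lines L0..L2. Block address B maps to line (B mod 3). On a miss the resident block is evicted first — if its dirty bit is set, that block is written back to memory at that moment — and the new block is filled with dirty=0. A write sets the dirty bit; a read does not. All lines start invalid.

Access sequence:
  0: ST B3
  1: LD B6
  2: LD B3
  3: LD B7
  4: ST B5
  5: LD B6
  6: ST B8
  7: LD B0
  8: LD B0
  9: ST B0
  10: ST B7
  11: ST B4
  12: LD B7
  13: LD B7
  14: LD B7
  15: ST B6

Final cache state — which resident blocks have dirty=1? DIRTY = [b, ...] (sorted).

0: W B3 -> L0 miss  d=D]
1: R B6 -> L0 miss wb->B3  d=-]
2: R B3 -> L0 miss  d=-]
3: R B7 -> L1 miss  d=-]
4: W B5 -> L2 miss  d=D]
5: R B6 -> L0 miss  d=-]
6: W B8 -> L2 miss wb->B5  d=D]
7: R B0 -> L0 miss  d=-]
8: R B0 -> L0 hit  d=-]
9: W B0 -> L0 hit  d=D]
10: W B7 -> L1 hit  d=D]
11: W B4 -> L1 miss wb->B7  d=D]
12: R B7 -> L1 miss wb->B4  d=-]
13: R B7 -> L1 hit  d=-]
14: R B7 -> L1 hit  d=-]
15: W B6 -> L0 miss wb->B0  d=D]

DIRTY = [6, 8]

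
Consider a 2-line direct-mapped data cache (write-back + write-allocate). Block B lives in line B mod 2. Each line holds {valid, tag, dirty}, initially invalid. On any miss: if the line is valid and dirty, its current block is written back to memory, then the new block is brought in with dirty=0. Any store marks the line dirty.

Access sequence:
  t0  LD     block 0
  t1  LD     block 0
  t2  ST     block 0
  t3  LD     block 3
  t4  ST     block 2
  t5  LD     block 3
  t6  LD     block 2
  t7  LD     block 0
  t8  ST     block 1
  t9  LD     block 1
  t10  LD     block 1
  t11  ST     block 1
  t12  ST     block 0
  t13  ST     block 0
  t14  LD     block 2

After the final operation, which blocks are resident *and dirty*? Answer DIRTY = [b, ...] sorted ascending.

DIRTY = [1]

0: R B0 → L0 miss [-]
1: R B0 → L0 hit [-]
2: W B0 → L0 hit [D]
3: R B3 → L1 miss [-]
4: W B2 → L0 miss wb→B0 [D]
5: R B3 → L1 hit [-]
6: R B2 → L0 hit [D]
7: R B0 → L0 miss wb→B2 [-]
8: W B1 → L1 miss [D]
9: R B1 → L1 hit [D]
10: R B1 → L1 hit [D]
11: W B1 → L1 hit [D]
12: W B0 → L0 hit [D]
13: W B0 → L0 hit [D]
14: R B2 → L0 miss wb→B0 [-]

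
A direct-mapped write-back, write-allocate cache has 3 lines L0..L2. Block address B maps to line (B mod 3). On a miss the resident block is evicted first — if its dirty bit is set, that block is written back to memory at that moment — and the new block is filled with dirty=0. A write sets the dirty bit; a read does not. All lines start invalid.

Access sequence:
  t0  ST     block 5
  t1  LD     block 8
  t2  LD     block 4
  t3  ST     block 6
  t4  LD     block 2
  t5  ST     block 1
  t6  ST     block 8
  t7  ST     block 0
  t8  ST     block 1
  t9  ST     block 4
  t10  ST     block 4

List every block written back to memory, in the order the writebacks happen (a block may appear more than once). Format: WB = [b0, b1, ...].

  0 | W B5 → L2 miss [D]
  1 | R B8 → L2 miss wb→B5 [-]
  2 | R B4 → L1 miss [-]
  3 | W B6 → L0 miss [D]
  4 | R B2 → L2 miss [-]
  5 | W B1 → L1 miss [D]
  6 | W B8 → L2 miss [D]
  7 | W B0 → L0 miss wb→B6 [D]
  8 | W B1 → L1 hit [D]
  9 | W B4 → L1 miss wb→B1 [D]
  10 | W B4 → L1 hit [D]

WB = [5, 6, 1]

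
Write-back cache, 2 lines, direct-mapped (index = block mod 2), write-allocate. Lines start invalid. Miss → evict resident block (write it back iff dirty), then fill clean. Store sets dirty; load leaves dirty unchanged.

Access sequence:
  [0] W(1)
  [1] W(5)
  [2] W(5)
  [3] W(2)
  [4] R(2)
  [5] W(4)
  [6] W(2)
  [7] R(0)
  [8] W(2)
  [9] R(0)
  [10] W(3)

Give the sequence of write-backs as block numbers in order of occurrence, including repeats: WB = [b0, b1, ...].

WB = [1, 2, 4, 2, 2, 5]

0: W B1 -> L1 miss  d=D]
1: W B5 -> L1 miss wb->B1  d=D]
2: W B5 -> L1 hit  d=D]
3: W B2 -> L0 miss  d=D]
4: R B2 -> L0 hit  d=D]
5: W B4 -> L0 miss wb->B2  d=D]
6: W B2 -> L0 miss wb->B4  d=D]
7: R B0 -> L0 miss wb->B2  d=-]
8: W B2 -> L0 miss  d=D]
9: R B0 -> L0 miss wb->B2  d=-]
10: W B3 -> L1 miss wb->B5  d=D]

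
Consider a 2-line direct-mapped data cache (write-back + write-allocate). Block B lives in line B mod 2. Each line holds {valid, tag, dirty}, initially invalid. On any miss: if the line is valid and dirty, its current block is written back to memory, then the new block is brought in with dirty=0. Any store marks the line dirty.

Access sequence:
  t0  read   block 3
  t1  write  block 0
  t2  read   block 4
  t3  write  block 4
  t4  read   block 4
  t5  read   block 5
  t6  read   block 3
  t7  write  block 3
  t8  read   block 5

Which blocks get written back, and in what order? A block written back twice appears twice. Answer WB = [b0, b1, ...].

WB = [0, 3]

  0 | R B3 → L1 miss [-]
  1 | W B0 → L0 miss [D]
  2 | R B4 → L0 miss wb→B0 [-]
  3 | W B4 → L0 hit [D]
  4 | R B4 → L0 hit [D]
  5 | R B5 → L1 miss [-]
  6 | R B3 → L1 miss [-]
  7 | W B3 → L1 hit [D]
  8 | R B5 → L1 miss wb→B3 [-]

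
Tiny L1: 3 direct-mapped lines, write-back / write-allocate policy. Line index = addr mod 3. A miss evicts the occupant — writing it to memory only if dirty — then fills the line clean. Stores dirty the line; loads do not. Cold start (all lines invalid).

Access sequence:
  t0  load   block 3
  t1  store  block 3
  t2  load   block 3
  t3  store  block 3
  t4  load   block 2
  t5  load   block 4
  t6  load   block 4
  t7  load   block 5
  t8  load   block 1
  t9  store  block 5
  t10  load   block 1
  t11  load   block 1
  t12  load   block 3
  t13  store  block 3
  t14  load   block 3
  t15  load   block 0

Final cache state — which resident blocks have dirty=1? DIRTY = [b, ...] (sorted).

DIRTY = [5]

  0 | R B3 → L0 miss [-]
  1 | W B3 → L0 hit [D]
  2 | R B3 → L0 hit [D]
  3 | W B3 → L0 hit [D]
  4 | R B2 → L2 miss [-]
  5 | R B4 → L1 miss [-]
  6 | R B4 → L1 hit [-]
  7 | R B5 → L2 miss [-]
  8 | R B1 → L1 miss [-]
  9 | W B5 → L2 hit [D]
  10 | R B1 → L1 hit [-]
  11 | R B1 → L1 hit [-]
  12 | R B3 → L0 hit [D]
  13 | W B3 → L0 hit [D]
  14 | R B3 → L0 hit [D]
  15 | R B0 → L0 miss wb→B3 [-]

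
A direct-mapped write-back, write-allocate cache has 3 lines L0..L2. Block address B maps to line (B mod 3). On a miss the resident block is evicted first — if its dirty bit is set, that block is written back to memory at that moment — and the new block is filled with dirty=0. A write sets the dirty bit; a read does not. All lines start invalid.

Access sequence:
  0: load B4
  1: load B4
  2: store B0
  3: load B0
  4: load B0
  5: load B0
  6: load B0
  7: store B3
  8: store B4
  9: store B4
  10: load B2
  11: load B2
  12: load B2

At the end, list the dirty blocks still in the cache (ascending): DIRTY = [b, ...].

0: R B4 → L1 miss [-]
1: R B4 → L1 hit [-]
2: W B0 → L0 miss [D]
3: R B0 → L0 hit [D]
4: R B0 → L0 hit [D]
5: R B0 → L0 hit [D]
6: R B0 → L0 hit [D]
7: W B3 → L0 miss wb→B0 [D]
8: W B4 → L1 hit [D]
9: W B4 → L1 hit [D]
10: R B2 → L2 miss [-]
11: R B2 → L2 hit [-]
12: R B2 → L2 hit [-]

DIRTY = [3, 4]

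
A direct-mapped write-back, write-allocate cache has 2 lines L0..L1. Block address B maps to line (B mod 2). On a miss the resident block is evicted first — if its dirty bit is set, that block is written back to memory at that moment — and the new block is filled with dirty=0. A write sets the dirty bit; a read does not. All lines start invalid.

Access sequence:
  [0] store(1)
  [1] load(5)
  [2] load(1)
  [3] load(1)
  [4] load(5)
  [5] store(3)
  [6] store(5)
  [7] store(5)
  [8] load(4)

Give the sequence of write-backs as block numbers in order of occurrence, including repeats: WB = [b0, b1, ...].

0: W B1 -> L1 miss  d=D]
1: R B5 -> L1 miss wb->B1  d=-]
2: R B1 -> L1 miss  d=-]
3: R B1 -> L1 hit  d=-]
4: R B5 -> L1 miss  d=-]
5: W B3 -> L1 miss  d=D]
6: W B5 -> L1 miss wb->B3  d=D]
7: W B5 -> L1 hit  d=D]
8: R B4 -> L0 miss  d=-]

WB = [1, 3]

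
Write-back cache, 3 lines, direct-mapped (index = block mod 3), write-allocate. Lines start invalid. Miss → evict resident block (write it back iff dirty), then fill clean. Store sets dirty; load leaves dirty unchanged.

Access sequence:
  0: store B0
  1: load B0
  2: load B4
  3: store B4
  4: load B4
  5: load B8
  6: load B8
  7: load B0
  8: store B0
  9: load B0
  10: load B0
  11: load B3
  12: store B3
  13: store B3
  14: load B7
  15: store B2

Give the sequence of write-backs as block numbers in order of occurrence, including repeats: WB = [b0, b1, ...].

WB = [0, 4]

0: W B0 → L0 miss [D]
1: R B0 → L0 hit [D]
2: R B4 → L1 miss [-]
3: W B4 → L1 hit [D]
4: R B4 → L1 hit [D]
5: R B8 → L2 miss [-]
6: R B8 → L2 hit [-]
7: R B0 → L0 hit [D]
8: W B0 → L0 hit [D]
9: R B0 → L0 hit [D]
10: R B0 → L0 hit [D]
11: R B3 → L0 miss wb→B0 [-]
12: W B3 → L0 hit [D]
13: W B3 → L0 hit [D]
14: R B7 → L1 miss wb→B4 [-]
15: W B2 → L2 miss [D]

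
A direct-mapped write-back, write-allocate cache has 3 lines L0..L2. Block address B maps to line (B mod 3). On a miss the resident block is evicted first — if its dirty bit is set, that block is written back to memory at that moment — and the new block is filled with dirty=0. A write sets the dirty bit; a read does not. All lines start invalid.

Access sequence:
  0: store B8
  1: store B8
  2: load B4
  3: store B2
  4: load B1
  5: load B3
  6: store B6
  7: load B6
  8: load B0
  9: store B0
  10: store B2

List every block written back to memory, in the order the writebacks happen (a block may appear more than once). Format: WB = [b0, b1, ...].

0: W B8 -> L2 miss  d=D]
1: W B8 -> L2 hit  d=D]
2: R B4 -> L1 miss  d=-]
3: W B2 -> L2 miss wb->B8  d=D]
4: R B1 -> L1 miss  d=-]
5: R B3 -> L0 miss  d=-]
6: W B6 -> L0 miss  d=D]
7: R B6 -> L0 hit  d=D]
8: R B0 -> L0 miss wb->B6  d=-]
9: W B0 -> L0 hit  d=D]
10: W B2 -> L2 hit  d=D]

WB = [8, 6]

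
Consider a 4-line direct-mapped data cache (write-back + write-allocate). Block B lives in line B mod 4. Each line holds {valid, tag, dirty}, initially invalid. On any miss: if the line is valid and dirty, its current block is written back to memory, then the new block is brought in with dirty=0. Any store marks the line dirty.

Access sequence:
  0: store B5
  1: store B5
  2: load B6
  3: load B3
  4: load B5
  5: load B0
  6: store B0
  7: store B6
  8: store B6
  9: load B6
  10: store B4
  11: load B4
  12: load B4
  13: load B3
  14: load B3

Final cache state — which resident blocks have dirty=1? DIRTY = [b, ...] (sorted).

DIRTY = [4, 5, 6]

  0 | W B5 → L1 miss [D]
  1 | W B5 → L1 hit [D]
  2 | R B6 → L2 miss [-]
  3 | R B3 → L3 miss [-]
  4 | R B5 → L1 hit [D]
  5 | R B0 → L0 miss [-]
  6 | W B0 → L0 hit [D]
  7 | W B6 → L2 hit [D]
  8 | W B6 → L2 hit [D]
  9 | R B6 → L2 hit [D]
  10 | W B4 → L0 miss wb→B0 [D]
  11 | R B4 → L0 hit [D]
  12 | R B4 → L0 hit [D]
  13 | R B3 → L3 hit [-]
  14 | R B3 → L3 hit [-]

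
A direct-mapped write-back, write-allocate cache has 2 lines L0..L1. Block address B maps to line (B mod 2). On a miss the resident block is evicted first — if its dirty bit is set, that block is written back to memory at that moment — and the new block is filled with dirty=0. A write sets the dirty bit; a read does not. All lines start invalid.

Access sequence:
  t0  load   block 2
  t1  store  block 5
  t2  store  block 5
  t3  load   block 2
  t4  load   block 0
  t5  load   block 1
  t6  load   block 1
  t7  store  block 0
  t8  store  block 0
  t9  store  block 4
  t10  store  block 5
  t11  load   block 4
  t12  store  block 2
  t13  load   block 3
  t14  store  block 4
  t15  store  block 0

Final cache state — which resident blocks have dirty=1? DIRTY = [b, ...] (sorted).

DIRTY = [0]

  0 | R B2 → L0 miss [-]
  1 | W B5 → L1 miss [D]
  2 | W B5 → L1 hit [D]
  3 | R B2 → L0 hit [-]
  4 | R B0 → L0 miss [-]
  5 | R B1 → L1 miss wb→B5 [-]
  6 | R B1 → L1 hit [-]
  7 | W B0 → L0 hit [D]
  8 | W B0 → L0 hit [D]
  9 | W B4 → L0 miss wb→B0 [D]
  10 | W B5 → L1 miss [D]
  11 | R B4 → L0 hit [D]
  12 | W B2 → L0 miss wb→B4 [D]
  13 | R B3 → L1 miss wb→B5 [-]
  14 | W B4 → L0 miss wb→B2 [D]
  15 | W B0 → L0 miss wb→B4 [D]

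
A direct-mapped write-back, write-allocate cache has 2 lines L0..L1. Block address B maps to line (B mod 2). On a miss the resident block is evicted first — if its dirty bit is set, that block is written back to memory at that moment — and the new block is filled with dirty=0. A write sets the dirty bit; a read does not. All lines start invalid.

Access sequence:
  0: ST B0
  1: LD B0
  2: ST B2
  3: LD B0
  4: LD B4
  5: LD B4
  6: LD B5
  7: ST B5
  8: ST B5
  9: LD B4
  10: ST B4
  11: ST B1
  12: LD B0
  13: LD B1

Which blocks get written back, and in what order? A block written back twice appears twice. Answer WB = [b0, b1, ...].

WB = [0, 2, 5, 4]

  0 | W B0 → L0 miss [D]
  1 | R B0 → L0 hit [D]
  2 | W B2 → L0 miss wb→B0 [D]
  3 | R B0 → L0 miss wb→B2 [-]
  4 | R B4 → L0 miss [-]
  5 | R B4 → L0 hit [-]
  6 | R B5 → L1 miss [-]
  7 | W B5 → L1 hit [D]
  8 | W B5 → L1 hit [D]
  9 | R B4 → L0 hit [-]
  10 | W B4 → L0 hit [D]
  11 | W B1 → L1 miss wb→B5 [D]
  12 | R B0 → L0 miss wb→B4 [-]
  13 | R B1 → L1 hit [D]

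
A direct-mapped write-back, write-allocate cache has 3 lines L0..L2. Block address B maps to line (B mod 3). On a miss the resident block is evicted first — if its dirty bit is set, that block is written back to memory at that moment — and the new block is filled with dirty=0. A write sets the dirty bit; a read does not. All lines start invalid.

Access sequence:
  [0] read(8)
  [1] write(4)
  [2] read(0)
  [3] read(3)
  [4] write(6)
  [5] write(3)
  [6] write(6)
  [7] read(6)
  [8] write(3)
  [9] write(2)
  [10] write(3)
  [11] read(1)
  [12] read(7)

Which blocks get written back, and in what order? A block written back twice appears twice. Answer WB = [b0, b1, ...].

WB = [6, 3, 6, 4]

0: R B8 -> L2 miss  d=-]
1: W B4 -> L1 miss  d=D]
2: R B0 -> L0 miss  d=-]
3: R B3 -> L0 miss  d=-]
4: W B6 -> L0 miss  d=D]
5: W B3 -> L0 miss wb->B6  d=D]
6: W B6 -> L0 miss wb->B3  d=D]
7: R B6 -> L0 hit  d=D]
8: W B3 -> L0 miss wb->B6  d=D]
9: W B2 -> L2 miss  d=D]
10: W B3 -> L0 hit  d=D]
11: R B1 -> L1 miss wb->B4  d=-]
12: R B7 -> L1 miss  d=-]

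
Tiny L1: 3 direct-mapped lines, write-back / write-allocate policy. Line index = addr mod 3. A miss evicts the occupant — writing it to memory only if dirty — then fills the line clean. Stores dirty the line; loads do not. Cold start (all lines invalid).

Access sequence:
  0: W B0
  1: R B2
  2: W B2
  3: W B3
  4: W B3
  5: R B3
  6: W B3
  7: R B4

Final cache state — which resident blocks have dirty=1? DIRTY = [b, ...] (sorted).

DIRTY = [2, 3]

  0 | W B0 → L0 miss [D]
  1 | R B2 → L2 miss [-]
  2 | W B2 → L2 hit [D]
  3 | W B3 → L0 miss wb→B0 [D]
  4 | W B3 → L0 hit [D]
  5 | R B3 → L0 hit [D]
  6 | W B3 → L0 hit [D]
  7 | R B4 → L1 miss [-]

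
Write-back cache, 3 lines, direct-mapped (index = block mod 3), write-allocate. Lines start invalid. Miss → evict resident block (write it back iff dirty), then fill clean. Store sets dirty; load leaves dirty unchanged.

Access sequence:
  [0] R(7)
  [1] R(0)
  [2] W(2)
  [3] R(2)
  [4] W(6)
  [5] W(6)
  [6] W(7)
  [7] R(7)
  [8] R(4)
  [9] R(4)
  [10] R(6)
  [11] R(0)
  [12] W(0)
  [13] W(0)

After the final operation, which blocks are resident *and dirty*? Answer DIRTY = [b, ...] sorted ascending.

DIRTY = [0, 2]

  0 | R B7 → L1 miss [-]
  1 | R B0 → L0 miss [-]
  2 | W B2 → L2 miss [D]
  3 | R B2 → L2 hit [D]
  4 | W B6 → L0 miss [D]
  5 | W B6 → L0 hit [D]
  6 | W B7 → L1 hit [D]
  7 | R B7 → L1 hit [D]
  8 | R B4 → L1 miss wb→B7 [-]
  9 | R B4 → L1 hit [-]
  10 | R B6 → L0 hit [D]
  11 | R B0 → L0 miss wb→B6 [-]
  12 | W B0 → L0 hit [D]
  13 | W B0 → L0 hit [D]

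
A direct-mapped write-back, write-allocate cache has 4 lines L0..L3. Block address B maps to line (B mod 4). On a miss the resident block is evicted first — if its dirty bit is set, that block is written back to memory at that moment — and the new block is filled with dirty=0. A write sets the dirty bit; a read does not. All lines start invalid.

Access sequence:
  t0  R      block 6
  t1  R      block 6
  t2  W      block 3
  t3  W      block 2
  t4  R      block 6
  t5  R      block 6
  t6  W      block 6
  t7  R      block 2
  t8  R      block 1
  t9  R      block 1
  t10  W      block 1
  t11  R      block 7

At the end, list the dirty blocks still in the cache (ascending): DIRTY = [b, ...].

DIRTY = [1]

0: R B6 → L2 miss [-]
1: R B6 → L2 hit [-]
2: W B3 → L3 miss [D]
3: W B2 → L2 miss [D]
4: R B6 → L2 miss wb→B2 [-]
5: R B6 → L2 hit [-]
6: W B6 → L2 hit [D]
7: R B2 → L2 miss wb→B6 [-]
8: R B1 → L1 miss [-]
9: R B1 → L1 hit [-]
10: W B1 → L1 hit [D]
11: R B7 → L3 miss wb→B3 [-]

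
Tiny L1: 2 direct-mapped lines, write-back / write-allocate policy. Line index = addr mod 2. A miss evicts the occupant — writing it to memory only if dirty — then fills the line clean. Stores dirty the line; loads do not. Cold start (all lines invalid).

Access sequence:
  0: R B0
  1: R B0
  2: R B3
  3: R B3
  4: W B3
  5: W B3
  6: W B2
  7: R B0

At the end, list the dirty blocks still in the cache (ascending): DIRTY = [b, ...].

DIRTY = [3]

0: R B0 -> L0 miss  d=-]
1: R B0 -> L0 hit  d=-]
2: R B3 -> L1 miss  d=-]
3: R B3 -> L1 hit  d=-]
4: W B3 -> L1 hit  d=D]
5: W B3 -> L1 hit  d=D]
6: W B2 -> L0 miss  d=D]
7: R B0 -> L0 miss wb->B2  d=-]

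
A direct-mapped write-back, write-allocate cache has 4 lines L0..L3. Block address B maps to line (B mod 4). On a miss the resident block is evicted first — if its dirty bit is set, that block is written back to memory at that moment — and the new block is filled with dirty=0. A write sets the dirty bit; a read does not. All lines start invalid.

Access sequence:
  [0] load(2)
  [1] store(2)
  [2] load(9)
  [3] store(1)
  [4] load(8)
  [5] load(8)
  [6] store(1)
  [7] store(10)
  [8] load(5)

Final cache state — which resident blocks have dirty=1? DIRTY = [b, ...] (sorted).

  0 | R B2 → L2 miss [-]
  1 | W B2 → L2 hit [D]
  2 | R B9 → L1 miss [-]
  3 | W B1 → L1 miss [D]
  4 | R B8 → L0 miss [-]
  5 | R B8 → L0 hit [-]
  6 | W B1 → L1 hit [D]
  7 | W B10 → L2 miss wb→B2 [D]
  8 | R B5 → L1 miss wb→B1 [-]

DIRTY = [10]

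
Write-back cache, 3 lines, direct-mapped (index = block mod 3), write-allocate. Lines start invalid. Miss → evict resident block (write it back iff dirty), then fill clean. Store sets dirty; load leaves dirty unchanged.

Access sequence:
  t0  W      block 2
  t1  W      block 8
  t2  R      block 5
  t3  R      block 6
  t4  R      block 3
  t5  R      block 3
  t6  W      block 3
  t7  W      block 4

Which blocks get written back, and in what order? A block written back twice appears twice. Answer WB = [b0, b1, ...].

0: W B2 → L2 miss [D]
1: W B8 → L2 miss wb→B2 [D]
2: R B5 → L2 miss wb→B8 [-]
3: R B6 → L0 miss [-]
4: R B3 → L0 miss [-]
5: R B3 → L0 hit [-]
6: W B3 → L0 hit [D]
7: W B4 → L1 miss [D]

WB = [2, 8]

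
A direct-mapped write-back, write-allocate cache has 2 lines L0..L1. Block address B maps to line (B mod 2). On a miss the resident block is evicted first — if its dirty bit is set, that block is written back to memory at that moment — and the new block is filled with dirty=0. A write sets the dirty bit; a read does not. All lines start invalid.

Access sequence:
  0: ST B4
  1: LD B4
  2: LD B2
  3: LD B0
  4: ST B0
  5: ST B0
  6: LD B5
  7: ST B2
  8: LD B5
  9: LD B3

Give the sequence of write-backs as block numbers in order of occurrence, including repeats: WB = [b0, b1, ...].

0: W B4 → L0 miss [D]
1: R B4 → L0 hit [D]
2: R B2 → L0 miss wb→B4 [-]
3: R B0 → L0 miss [-]
4: W B0 → L0 hit [D]
5: W B0 → L0 hit [D]
6: R B5 → L1 miss [-]
7: W B2 → L0 miss wb→B0 [D]
8: R B5 → L1 hit [-]
9: R B3 → L1 miss [-]

WB = [4, 0]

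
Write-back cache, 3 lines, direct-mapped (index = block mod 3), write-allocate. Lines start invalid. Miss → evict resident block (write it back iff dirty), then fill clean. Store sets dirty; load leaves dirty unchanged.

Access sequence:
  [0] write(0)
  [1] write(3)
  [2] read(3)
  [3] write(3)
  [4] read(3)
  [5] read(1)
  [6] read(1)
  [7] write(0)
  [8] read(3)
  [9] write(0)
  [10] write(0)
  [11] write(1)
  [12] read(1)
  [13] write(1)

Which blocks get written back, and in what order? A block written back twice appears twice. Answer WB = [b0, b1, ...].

WB = [0, 3, 0]

  0 | W B0 → L0 miss [D]
  1 | W B3 → L0 miss wb→B0 [D]
  2 | R B3 → L0 hit [D]
  3 | W B3 → L0 hit [D]
  4 | R B3 → L0 hit [D]
  5 | R B1 → L1 miss [-]
  6 | R B1 → L1 hit [-]
  7 | W B0 → L0 miss wb→B3 [D]
  8 | R B3 → L0 miss wb→B0 [-]
  9 | W B0 → L0 miss [D]
  10 | W B0 → L0 hit [D]
  11 | W B1 → L1 hit [D]
  12 | R B1 → L1 hit [D]
  13 | W B1 → L1 hit [D]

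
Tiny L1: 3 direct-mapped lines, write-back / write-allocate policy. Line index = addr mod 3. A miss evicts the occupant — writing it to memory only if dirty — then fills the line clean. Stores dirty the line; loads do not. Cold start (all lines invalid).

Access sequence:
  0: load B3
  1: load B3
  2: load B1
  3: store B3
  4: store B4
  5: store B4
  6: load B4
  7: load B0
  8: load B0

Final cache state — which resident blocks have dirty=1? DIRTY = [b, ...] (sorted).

DIRTY = [4]

0: R B3 → L0 miss [-]
1: R B3 → L0 hit [-]
2: R B1 → L1 miss [-]
3: W B3 → L0 hit [D]
4: W B4 → L1 miss [D]
5: W B4 → L1 hit [D]
6: R B4 → L1 hit [D]
7: R B0 → L0 miss wb→B3 [-]
8: R B0 → L0 hit [-]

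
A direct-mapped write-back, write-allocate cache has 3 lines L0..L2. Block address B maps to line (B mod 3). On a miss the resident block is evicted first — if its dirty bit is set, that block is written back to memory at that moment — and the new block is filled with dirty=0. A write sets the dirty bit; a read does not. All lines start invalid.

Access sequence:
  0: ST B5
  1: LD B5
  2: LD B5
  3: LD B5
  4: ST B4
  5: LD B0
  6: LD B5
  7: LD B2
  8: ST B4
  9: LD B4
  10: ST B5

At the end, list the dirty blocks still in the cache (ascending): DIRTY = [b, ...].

DIRTY = [4, 5]

  0 | W B5 → L2 miss [D]
  1 | R B5 → L2 hit [D]
  2 | R B5 → L2 hit [D]
  3 | R B5 → L2 hit [D]
  4 | W B4 → L1 miss [D]
  5 | R B0 → L0 miss [-]
  6 | R B5 → L2 hit [D]
  7 | R B2 → L2 miss wb→B5 [-]
  8 | W B4 → L1 hit [D]
  9 | R B4 → L1 hit [D]
  10 | W B5 → L2 miss [D]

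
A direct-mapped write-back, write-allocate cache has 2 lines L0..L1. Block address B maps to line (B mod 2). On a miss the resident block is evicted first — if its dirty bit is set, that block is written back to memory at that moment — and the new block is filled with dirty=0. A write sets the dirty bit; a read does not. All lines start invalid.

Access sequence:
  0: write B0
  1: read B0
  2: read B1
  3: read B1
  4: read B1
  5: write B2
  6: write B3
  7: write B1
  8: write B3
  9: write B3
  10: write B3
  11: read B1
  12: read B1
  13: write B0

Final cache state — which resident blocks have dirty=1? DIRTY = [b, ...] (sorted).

0: W B0 -> L0 miss  d=D]
1: R B0 -> L0 hit  d=D]
2: R B1 -> L1 miss  d=-]
3: R B1 -> L1 hit  d=-]
4: R B1 -> L1 hit  d=-]
5: W B2 -> L0 miss wb->B0  d=D]
6: W B3 -> L1 miss  d=D]
7: W B1 -> L1 miss wb->B3  d=D]
8: W B3 -> L1 miss wb->B1  d=D]
9: W B3 -> L1 hit  d=D]
10: W B3 -> L1 hit  d=D]
11: R B1 -> L1 miss wb->B3  d=-]
12: R B1 -> L1 hit  d=-]
13: W B0 -> L0 miss wb->B2  d=D]

DIRTY = [0]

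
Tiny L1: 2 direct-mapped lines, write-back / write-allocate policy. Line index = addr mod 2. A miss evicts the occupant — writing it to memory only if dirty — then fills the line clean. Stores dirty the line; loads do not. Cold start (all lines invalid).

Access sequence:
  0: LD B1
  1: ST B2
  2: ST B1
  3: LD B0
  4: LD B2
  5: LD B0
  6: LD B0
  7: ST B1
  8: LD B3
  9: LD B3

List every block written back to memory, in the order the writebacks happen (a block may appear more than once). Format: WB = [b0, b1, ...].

WB = [2, 1]

0: R B1 → L1 miss [-]
1: W B2 → L0 miss [D]
2: W B1 → L1 hit [D]
3: R B0 → L0 miss wb→B2 [-]
4: R B2 → L0 miss [-]
5: R B0 → L0 miss [-]
6: R B0 → L0 hit [-]
7: W B1 → L1 hit [D]
8: R B3 → L1 miss wb→B1 [-]
9: R B3 → L1 hit [-]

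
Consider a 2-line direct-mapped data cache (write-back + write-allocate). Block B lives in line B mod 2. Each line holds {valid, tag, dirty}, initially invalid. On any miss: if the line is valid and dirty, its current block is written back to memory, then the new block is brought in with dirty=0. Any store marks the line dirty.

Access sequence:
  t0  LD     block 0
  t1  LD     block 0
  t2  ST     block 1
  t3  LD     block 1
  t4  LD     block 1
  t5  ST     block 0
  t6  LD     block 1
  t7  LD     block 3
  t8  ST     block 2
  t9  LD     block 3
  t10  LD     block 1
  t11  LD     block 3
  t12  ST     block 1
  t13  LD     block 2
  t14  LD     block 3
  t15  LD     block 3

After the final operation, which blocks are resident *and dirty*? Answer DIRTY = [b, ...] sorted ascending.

0: R B0 → L0 miss [-]
1: R B0 → L0 hit [-]
2: W B1 → L1 miss [D]
3: R B1 → L1 hit [D]
4: R B1 → L1 hit [D]
5: W B0 → L0 hit [D]
6: R B1 → L1 hit [D]
7: R B3 → L1 miss wb→B1 [-]
8: W B2 → L0 miss wb→B0 [D]
9: R B3 → L1 hit [-]
10: R B1 → L1 miss [-]
11: R B3 → L1 miss [-]
12: W B1 → L1 miss [D]
13: R B2 → L0 hit [D]
14: R B3 → L1 miss wb→B1 [-]
15: R B3 → L1 hit [-]

DIRTY = [2]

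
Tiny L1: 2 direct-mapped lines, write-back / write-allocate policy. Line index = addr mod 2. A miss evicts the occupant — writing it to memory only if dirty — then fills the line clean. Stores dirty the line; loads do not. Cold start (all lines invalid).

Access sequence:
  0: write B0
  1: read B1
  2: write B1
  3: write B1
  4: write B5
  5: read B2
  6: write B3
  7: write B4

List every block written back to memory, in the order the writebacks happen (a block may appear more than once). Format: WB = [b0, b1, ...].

  0 | W B0 → L0 miss [D]
  1 | R B1 → L1 miss [-]
  2 | W B1 → L1 hit [D]
  3 | W B1 → L1 hit [D]
  4 | W B5 → L1 miss wb→B1 [D]
  5 | R B2 → L0 miss wb→B0 [-]
  6 | W B3 → L1 miss wb→B5 [D]
  7 | W B4 → L0 miss [D]

WB = [1, 0, 5]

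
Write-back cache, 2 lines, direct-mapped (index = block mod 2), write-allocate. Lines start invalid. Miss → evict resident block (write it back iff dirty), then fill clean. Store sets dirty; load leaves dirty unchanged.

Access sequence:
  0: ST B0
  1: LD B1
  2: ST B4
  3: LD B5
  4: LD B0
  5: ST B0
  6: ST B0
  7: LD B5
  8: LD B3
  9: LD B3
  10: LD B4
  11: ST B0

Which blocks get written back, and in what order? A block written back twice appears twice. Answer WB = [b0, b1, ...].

WB = [0, 4, 0]

0: W B0 → L0 miss [D]
1: R B1 → L1 miss [-]
2: W B4 → L0 miss wb→B0 [D]
3: R B5 → L1 miss [-]
4: R B0 → L0 miss wb→B4 [-]
5: W B0 → L0 hit [D]
6: W B0 → L0 hit [D]
7: R B5 → L1 hit [-]
8: R B3 → L1 miss [-]
9: R B3 → L1 hit [-]
10: R B4 → L0 miss wb→B0 [-]
11: W B0 → L0 miss [D]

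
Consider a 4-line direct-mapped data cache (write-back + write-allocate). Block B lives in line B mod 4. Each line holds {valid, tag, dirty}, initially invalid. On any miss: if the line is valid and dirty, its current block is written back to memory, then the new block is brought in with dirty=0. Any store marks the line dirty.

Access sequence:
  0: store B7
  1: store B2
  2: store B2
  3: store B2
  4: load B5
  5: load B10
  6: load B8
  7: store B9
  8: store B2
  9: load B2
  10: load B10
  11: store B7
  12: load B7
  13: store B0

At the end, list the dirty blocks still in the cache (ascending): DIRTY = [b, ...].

0: W B7 -> L3 miss  d=D]
1: W B2 -> L2 miss  d=D]
2: W B2 -> L2 hit  d=D]
3: W B2 -> L2 hit  d=D]
4: R B5 -> L1 miss  d=-]
5: R B10 -> L2 miss wb->B2  d=-]
6: R B8 -> L0 miss  d=-]
7: W B9 -> L1 miss  d=D]
8: W B2 -> L2 miss  d=D]
9: R B2 -> L2 hit  d=D]
10: R B10 -> L2 miss wb->B2  d=-]
11: W B7 -> L3 hit  d=D]
12: R B7 -> L3 hit  d=D]
13: W B0 -> L0 miss  d=D]

DIRTY = [0, 7, 9]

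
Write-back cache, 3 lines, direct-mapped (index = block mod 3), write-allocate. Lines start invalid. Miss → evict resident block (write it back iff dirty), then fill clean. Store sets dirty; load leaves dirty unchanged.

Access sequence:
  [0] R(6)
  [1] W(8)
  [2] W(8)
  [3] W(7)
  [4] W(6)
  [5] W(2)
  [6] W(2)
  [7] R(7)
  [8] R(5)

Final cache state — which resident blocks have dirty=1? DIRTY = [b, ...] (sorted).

0: R B6 → L0 miss [-]
1: W B8 → L2 miss [D]
2: W B8 → L2 hit [D]
3: W B7 → L1 miss [D]
4: W B6 → L0 hit [D]
5: W B2 → L2 miss wb→B8 [D]
6: W B2 → L2 hit [D]
7: R B7 → L1 hit [D]
8: R B5 → L2 miss wb→B2 [-]

DIRTY = [6, 7]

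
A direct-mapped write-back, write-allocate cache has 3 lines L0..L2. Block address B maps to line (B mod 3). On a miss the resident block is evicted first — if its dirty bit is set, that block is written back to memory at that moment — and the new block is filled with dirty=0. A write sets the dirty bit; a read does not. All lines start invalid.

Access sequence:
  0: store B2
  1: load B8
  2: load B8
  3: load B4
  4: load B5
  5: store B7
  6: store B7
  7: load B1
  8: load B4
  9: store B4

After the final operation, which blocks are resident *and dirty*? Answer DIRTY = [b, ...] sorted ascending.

DIRTY = [4]

  0 | W B2 → L2 miss [D]
  1 | R B8 → L2 miss wb→B2 [-]
  2 | R B8 → L2 hit [-]
  3 | R B4 → L1 miss [-]
  4 | R B5 → L2 miss [-]
  5 | W B7 → L1 miss [D]
  6 | W B7 → L1 hit [D]
  7 | R B1 → L1 miss wb→B7 [-]
  8 | R B4 → L1 miss [-]
  9 | W B4 → L1 hit [D]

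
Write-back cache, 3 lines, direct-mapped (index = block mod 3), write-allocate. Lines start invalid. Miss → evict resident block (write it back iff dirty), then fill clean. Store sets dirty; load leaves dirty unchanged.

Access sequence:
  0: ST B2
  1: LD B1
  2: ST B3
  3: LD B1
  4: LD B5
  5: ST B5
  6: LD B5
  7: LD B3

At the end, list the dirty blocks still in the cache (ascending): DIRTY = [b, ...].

  0 | W B2 → L2 miss [D]
  1 | R B1 → L1 miss [-]
  2 | W B3 → L0 miss [D]
  3 | R B1 → L1 hit [-]
  4 | R B5 → L2 miss wb→B2 [-]
  5 | W B5 → L2 hit [D]
  6 | R B5 → L2 hit [D]
  7 | R B3 → L0 hit [D]

DIRTY = [3, 5]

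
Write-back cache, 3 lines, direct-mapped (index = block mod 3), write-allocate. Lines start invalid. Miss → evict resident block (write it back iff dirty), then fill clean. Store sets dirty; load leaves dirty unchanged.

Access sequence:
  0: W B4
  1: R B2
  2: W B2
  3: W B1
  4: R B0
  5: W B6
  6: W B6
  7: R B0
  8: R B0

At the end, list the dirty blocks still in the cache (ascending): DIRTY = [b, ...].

  0 | W B4 → L1 miss [D]
  1 | R B2 → L2 miss [-]
  2 | W B2 → L2 hit [D]
  3 | W B1 → L1 miss wb→B4 [D]
  4 | R B0 → L0 miss [-]
  5 | W B6 → L0 miss [D]
  6 | W B6 → L0 hit [D]
  7 | R B0 → L0 miss wb→B6 [-]
  8 | R B0 → L0 hit [-]

DIRTY = [1, 2]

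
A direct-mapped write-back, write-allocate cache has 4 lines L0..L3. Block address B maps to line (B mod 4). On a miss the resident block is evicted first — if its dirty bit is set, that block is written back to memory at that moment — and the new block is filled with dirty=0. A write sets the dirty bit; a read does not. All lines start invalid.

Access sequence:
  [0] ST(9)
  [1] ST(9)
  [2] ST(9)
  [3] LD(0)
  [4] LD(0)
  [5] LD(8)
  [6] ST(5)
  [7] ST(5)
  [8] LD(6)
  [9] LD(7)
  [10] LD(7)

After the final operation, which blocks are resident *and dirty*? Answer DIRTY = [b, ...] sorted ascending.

DIRTY = [5]

  0 | W B9 → L1 miss [D]
  1 | W B9 → L1 hit [D]
  2 | W B9 → L1 hit [D]
  3 | R B0 → L0 miss [-]
  4 | R B0 → L0 hit [-]
  5 | R B8 → L0 miss [-]
  6 | W B5 → L1 miss wb→B9 [D]
  7 | W B5 → L1 hit [D]
  8 | R B6 → L2 miss [-]
  9 | R B7 → L3 miss [-]
  10 | R B7 → L3 hit [-]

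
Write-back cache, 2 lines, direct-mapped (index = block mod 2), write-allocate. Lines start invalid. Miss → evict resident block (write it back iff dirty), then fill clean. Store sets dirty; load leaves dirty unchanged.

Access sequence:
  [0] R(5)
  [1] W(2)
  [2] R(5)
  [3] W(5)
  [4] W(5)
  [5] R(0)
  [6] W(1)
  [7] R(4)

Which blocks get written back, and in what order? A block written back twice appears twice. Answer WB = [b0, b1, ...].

0: R B5 -> L1 miss  d=-]
1: W B2 -> L0 miss  d=D]
2: R B5 -> L1 hit  d=-]
3: W B5 -> L1 hit  d=D]
4: W B5 -> L1 hit  d=D]
5: R B0 -> L0 miss wb->B2  d=-]
6: W B1 -> L1 miss wb->B5  d=D]
7: R B4 -> L0 miss  d=-]

WB = [2, 5]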